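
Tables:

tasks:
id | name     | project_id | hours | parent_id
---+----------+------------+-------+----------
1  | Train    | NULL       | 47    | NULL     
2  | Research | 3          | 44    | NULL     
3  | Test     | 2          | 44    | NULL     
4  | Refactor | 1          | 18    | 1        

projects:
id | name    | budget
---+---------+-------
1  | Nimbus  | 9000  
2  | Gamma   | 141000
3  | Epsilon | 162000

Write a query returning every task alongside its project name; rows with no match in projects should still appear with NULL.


LEFT JOIN keeps every row from tasks (the left table); where project_id has no match in projects, the project columns become NULL. Walk through each task:
  - task 1 (Train): project_id=NULL, no match -> kept with NULL
  - task 2 (Research): project_id=3 -> matches Epsilon
  - task 3 (Test): project_id=2 -> matches Gamma
  - task 4 (Refactor): project_id=1 -> matches Nimbus
All 4 rows appear; 1 has NULL project.

SQL:
SELECT a.name, b.name AS project
FROM tasks a
LEFT JOIN projects b ON a.project_id = b.id

Result:
name     | project
---------+--------
Train    | NULL   
Research | Epsilon
Test     | Gamma  
Refactor | Nimbus 


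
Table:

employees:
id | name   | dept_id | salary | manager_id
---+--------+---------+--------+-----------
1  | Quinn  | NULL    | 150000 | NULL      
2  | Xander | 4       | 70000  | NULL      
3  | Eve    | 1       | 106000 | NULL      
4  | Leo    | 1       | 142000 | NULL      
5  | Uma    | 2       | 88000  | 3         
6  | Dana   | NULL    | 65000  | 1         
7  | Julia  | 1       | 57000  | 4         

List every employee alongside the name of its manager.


This is a self-join: employees is joined to a second copy of itself, matching each row's manager_id to another row's id. Use LEFT JOIN so rows with manager_id=NULL are kept.
  - employee 1 (Quinn): manager_id=NULL -> NULL
  - employee 2 (Xander): manager_id=NULL -> NULL
  - employee 3 (Eve): manager_id=NULL -> NULL
  - employee 4 (Leo): manager_id=NULL -> NULL
  - employee 5 (Uma): manager_id=3 -> Eve
  - employee 6 (Dana): manager_id=1 -> Quinn
  - employee 7 (Julia): manager_id=4 -> Leo

SQL:
SELECT a.name AS item, b.name AS manager
FROM employees a
LEFT JOIN employees b ON a.manager_id = b.id

Result:
item   | manager
-------+--------
Quinn  | NULL   
Xander | NULL   
Eve    | NULL   
Leo    | NULL   
Uma    | Eve    
Dana   | Quinn  
Julia  | Leo    


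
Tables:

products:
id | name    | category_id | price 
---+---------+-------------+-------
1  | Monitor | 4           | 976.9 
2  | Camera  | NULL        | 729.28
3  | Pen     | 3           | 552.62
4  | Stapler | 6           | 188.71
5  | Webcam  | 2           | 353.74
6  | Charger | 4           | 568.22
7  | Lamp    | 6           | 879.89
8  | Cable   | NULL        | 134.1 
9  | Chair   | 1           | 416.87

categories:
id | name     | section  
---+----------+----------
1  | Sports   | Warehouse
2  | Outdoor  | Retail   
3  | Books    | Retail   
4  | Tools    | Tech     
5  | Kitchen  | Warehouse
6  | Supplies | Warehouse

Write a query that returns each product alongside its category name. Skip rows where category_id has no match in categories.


INNER JOIN keeps only products rows whose category_id matches an id in categories. Walk through each product:
  - product 1 (Monitor): category_id=4 -> matches Tools
  - product 2 (Camera): category_id=NULL, no match -> dropped
  - product 3 (Pen): category_id=3 -> matches Books
  - product 4 (Stapler): category_id=6 -> matches Supplies
  - product 5 (Webcam): category_id=2 -> matches Outdoor
  - product 6 (Charger): category_id=4 -> matches Tools
  - product 7 (Lamp): category_id=6 -> matches Supplies
  - product 8 (Cable): category_id=NULL, no match -> dropped
  - product 9 (Chair): category_id=1 -> matches Sports
So 2 of 9 rows are dropped.

SQL:
SELECT a.name, b.name AS category
FROM products a
INNER JOIN categories b ON a.category_id = b.id

Result:
name    | category
--------+---------
Monitor | Tools   
Pen     | Books   
Stapler | Supplies
Webcam  | Outdoor 
Charger | Tools   
Lamp    | Supplies
Chair   | Sports  


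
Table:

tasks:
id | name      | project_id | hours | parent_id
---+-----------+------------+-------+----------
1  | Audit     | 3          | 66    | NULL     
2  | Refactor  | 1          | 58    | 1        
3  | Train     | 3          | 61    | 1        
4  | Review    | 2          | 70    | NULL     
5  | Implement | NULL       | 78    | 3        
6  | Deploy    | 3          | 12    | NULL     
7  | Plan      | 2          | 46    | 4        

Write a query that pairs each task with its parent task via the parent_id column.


This is a self-join: tasks is joined to a second copy of itself, matching each row's parent_id to another row's id. Use LEFT JOIN so rows with parent_id=NULL are kept.
  - task 1 (Audit): parent_id=NULL -> NULL
  - task 2 (Refactor): parent_id=1 -> Audit
  - task 3 (Train): parent_id=1 -> Audit
  - task 4 (Review): parent_id=NULL -> NULL
  - task 5 (Implement): parent_id=3 -> Train
  - task 6 (Deploy): parent_id=NULL -> NULL
  - task 7 (Plan): parent_id=4 -> Review

SQL:
SELECT a.name AS item, b.name AS parent
FROM tasks a
LEFT JOIN tasks b ON a.parent_id = b.id

Result:
item      | parent
----------+-------
Audit     | NULL  
Refactor  | Audit 
Train     | Audit 
Review    | NULL  
Implement | Train 
Deploy    | NULL  
Plan      | Review


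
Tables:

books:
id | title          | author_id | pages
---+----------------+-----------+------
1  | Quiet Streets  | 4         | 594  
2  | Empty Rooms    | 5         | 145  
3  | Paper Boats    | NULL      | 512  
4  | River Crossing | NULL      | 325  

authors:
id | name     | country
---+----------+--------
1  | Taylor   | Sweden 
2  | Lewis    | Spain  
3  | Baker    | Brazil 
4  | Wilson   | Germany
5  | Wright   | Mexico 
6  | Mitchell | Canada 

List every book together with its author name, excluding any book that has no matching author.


INNER JOIN keeps only books rows whose author_id matches an id in authors. Walk through each book:
  - book 1 (Quiet Streets): author_id=4 -> matches Wilson
  - book 2 (Empty Rooms): author_id=5 -> matches Wright
  - book 3 (Paper Boats): author_id=NULL, no match -> dropped
  - book 4 (River Crossing): author_id=NULL, no match -> dropped
So 2 of 4 rows are dropped.

SQL:
SELECT a.title, b.name AS author
FROM books a
INNER JOIN authors b ON a.author_id = b.id

Result:
title         | author
--------------+-------
Quiet Streets | Wilson
Empty Rooms   | Wright


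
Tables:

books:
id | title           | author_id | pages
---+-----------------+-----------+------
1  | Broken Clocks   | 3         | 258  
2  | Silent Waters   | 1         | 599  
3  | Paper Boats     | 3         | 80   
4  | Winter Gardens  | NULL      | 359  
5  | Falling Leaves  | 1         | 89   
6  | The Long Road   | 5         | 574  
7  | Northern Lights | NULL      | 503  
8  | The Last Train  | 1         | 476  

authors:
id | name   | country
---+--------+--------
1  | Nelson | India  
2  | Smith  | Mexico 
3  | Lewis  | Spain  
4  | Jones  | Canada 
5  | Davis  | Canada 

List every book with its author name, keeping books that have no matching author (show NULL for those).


LEFT JOIN keeps every row from books (the left table); where author_id has no match in authors, the author columns become NULL. Walk through each book:
  - book 1 (Broken Clocks): author_id=3 -> matches Lewis
  - book 2 (Silent Waters): author_id=1 -> matches Nelson
  - book 3 (Paper Boats): author_id=3 -> matches Lewis
  - book 4 (Winter Gardens): author_id=NULL, no match -> kept with NULL
  - book 5 (Falling Leaves): author_id=1 -> matches Nelson
  - book 6 (The Long Road): author_id=5 -> matches Davis
  - book 7 (Northern Lights): author_id=NULL, no match -> kept with NULL
  - book 8 (The Last Train): author_id=1 -> matches Nelson
All 8 rows appear; 2 have NULL author.

SQL:
SELECT a.title, b.name AS author
FROM books a
LEFT JOIN authors b ON a.author_id = b.id

Result:
title           | author
----------------+-------
Broken Clocks   | Lewis 
Silent Waters   | Nelson
Paper Boats     | Lewis 
Winter Gardens  | NULL  
Falling Leaves  | Nelson
The Long Road   | Davis 
Northern Lights | NULL  
The Last Train  | Nelson


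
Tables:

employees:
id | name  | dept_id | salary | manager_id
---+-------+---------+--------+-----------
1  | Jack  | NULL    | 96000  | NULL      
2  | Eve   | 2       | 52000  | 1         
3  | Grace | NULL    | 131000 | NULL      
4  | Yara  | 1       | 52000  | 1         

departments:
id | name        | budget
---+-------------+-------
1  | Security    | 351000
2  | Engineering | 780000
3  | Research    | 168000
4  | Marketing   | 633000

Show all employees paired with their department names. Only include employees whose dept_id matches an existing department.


INNER JOIN keeps only employees rows whose dept_id matches an id in departments. Walk through each employee:
  - employee 1 (Jack): dept_id=NULL, no match -> dropped
  - employee 2 (Eve): dept_id=2 -> matches Engineering
  - employee 3 (Grace): dept_id=NULL, no match -> dropped
  - employee 4 (Yara): dept_id=1 -> matches Security
So 2 of 4 rows are dropped.

SQL:
SELECT a.name, b.name AS department
FROM employees a
INNER JOIN departments b ON a.dept_id = b.id

Result:
name | department 
-----+------------
Eve  | Engineering
Yara | Security   


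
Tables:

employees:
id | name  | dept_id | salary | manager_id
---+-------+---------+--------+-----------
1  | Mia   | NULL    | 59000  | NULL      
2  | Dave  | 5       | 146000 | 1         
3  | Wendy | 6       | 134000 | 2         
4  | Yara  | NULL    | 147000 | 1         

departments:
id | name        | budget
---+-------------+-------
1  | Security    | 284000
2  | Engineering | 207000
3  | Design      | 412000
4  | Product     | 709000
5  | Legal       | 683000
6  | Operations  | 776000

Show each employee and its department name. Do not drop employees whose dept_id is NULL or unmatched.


LEFT JOIN keeps every row from employees (the left table); where dept_id has no match in departments, the department columns become NULL. Walk through each employee:
  - employee 1 (Mia): dept_id=NULL, no match -> kept with NULL
  - employee 2 (Dave): dept_id=5 -> matches Legal
  - employee 3 (Wendy): dept_id=6 -> matches Operations
  - employee 4 (Yara): dept_id=NULL, no match -> kept with NULL
All 4 rows appear; 2 have NULL department.

SQL:
SELECT a.name, b.name AS department
FROM employees a
LEFT JOIN departments b ON a.dept_id = b.id

Result:
name  | department
------+-----------
Mia   | NULL      
Dave  | Legal     
Wendy | Operations
Yara  | NULL      


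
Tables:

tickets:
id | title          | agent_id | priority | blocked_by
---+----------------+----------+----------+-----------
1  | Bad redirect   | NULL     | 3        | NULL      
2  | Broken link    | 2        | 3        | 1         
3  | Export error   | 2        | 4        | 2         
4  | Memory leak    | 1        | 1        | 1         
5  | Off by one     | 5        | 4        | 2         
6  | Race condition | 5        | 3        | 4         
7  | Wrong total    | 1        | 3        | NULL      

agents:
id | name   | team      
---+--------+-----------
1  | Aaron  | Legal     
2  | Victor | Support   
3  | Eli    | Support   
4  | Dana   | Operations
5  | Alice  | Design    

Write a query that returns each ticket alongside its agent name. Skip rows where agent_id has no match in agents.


INNER JOIN keeps only tickets rows whose agent_id matches an id in agents. Walk through each ticket:
  - ticket 1 (Bad redirect): agent_id=NULL, no match -> dropped
  - ticket 2 (Broken link): agent_id=2 -> matches Victor
  - ticket 3 (Export error): agent_id=2 -> matches Victor
  - ticket 4 (Memory leak): agent_id=1 -> matches Aaron
  - ticket 5 (Off by one): agent_id=5 -> matches Alice
  - ticket 6 (Race condition): agent_id=5 -> matches Alice
  - ticket 7 (Wrong total): agent_id=1 -> matches Aaron
So 1 of 7 rows is dropped.

SQL:
SELECT a.title, b.name AS agent
FROM tickets a
INNER JOIN agents b ON a.agent_id = b.id

Result:
title          | agent 
---------------+-------
Broken link    | Victor
Export error   | Victor
Memory leak    | Aaron 
Off by one     | Alice 
Race condition | Alice 
Wrong total    | Aaron 


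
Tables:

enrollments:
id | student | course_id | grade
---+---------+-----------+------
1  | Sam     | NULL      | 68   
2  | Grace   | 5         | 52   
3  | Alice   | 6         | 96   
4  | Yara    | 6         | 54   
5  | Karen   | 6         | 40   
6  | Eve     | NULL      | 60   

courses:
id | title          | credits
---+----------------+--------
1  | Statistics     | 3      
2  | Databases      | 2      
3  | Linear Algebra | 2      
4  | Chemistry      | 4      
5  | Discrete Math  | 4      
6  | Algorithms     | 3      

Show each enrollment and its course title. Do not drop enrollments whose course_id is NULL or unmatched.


LEFT JOIN keeps every row from enrollments (the left table); where course_id has no match in courses, the course columns become NULL. Walk through each enrollment:
  - enrollment 1 (Sam): course_id=NULL, no match -> kept with NULL
  - enrollment 2 (Grace): course_id=5 -> matches Discrete Math
  - enrollment 3 (Alice): course_id=6 -> matches Algorithms
  - enrollment 4 (Yara): course_id=6 -> matches Algorithms
  - enrollment 5 (Karen): course_id=6 -> matches Algorithms
  - enrollment 6 (Eve): course_id=NULL, no match -> kept with NULL
All 6 rows appear; 2 have NULL course.

SQL:
SELECT a.student, b.title AS course
FROM enrollments a
LEFT JOIN courses b ON a.course_id = b.id

Result:
student | course       
--------+--------------
Sam     | NULL         
Grace   | Discrete Math
Alice   | Algorithms   
Yara    | Algorithms   
Karen   | Algorithms   
Eve     | NULL         


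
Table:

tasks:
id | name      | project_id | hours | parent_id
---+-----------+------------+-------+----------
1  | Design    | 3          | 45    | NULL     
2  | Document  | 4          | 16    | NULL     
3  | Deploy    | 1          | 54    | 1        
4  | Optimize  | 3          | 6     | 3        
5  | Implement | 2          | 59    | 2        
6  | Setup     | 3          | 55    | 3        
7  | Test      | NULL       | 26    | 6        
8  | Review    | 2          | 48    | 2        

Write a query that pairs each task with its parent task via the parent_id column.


This is a self-join: tasks is joined to a second copy of itself, matching each row's parent_id to another row's id. Use LEFT JOIN so rows with parent_id=NULL are kept.
  - task 1 (Design): parent_id=NULL -> NULL
  - task 2 (Document): parent_id=NULL -> NULL
  - task 3 (Deploy): parent_id=1 -> Design
  - task 4 (Optimize): parent_id=3 -> Deploy
  - task 5 (Implement): parent_id=2 -> Document
  - task 6 (Setup): parent_id=3 -> Deploy
  - task 7 (Test): parent_id=6 -> Setup
  - task 8 (Review): parent_id=2 -> Document

SQL:
SELECT a.name AS item, b.name AS parent
FROM tasks a
LEFT JOIN tasks b ON a.parent_id = b.id

Result:
item      | parent  
----------+---------
Design    | NULL    
Document  | NULL    
Deploy    | Design  
Optimize  | Deploy  
Implement | Document
Setup     | Deploy  
Test      | Setup   
Review    | Document


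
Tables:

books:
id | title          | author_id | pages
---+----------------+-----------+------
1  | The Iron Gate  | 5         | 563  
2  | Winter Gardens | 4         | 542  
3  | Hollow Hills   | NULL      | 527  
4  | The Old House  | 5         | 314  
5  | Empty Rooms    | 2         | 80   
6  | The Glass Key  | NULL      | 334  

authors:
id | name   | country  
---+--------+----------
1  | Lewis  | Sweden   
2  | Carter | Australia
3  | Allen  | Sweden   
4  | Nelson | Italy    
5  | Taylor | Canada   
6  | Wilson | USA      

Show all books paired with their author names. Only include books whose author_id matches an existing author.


INNER JOIN keeps only books rows whose author_id matches an id in authors. Walk through each book:
  - book 1 (The Iron Gate): author_id=5 -> matches Taylor
  - book 2 (Winter Gardens): author_id=4 -> matches Nelson
  - book 3 (Hollow Hills): author_id=NULL, no match -> dropped
  - book 4 (The Old House): author_id=5 -> matches Taylor
  - book 5 (Empty Rooms): author_id=2 -> matches Carter
  - book 6 (The Glass Key): author_id=NULL, no match -> dropped
So 2 of 6 rows are dropped.

SQL:
SELECT a.title, b.name AS author
FROM books a
INNER JOIN authors b ON a.author_id = b.id

Result:
title          | author
---------------+-------
The Iron Gate  | Taylor
Winter Gardens | Nelson
The Old House  | Taylor
Empty Rooms    | Carter


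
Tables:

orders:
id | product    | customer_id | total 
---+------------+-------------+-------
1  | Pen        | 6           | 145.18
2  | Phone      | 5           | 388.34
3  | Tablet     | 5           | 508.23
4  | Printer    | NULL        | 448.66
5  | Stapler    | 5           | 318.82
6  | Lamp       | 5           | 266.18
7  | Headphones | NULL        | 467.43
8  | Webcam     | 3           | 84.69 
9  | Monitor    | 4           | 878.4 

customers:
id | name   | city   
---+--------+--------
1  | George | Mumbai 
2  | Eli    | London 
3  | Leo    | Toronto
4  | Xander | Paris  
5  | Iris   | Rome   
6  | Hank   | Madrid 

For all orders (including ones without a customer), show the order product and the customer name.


LEFT JOIN keeps every row from orders (the left table); where customer_id has no match in customers, the customer columns become NULL. Walk through each order:
  - order 1 (Pen): customer_id=6 -> matches Hank
  - order 2 (Phone): customer_id=5 -> matches Iris
  - order 3 (Tablet): customer_id=5 -> matches Iris
  - order 4 (Printer): customer_id=NULL, no match -> kept with NULL
  - order 5 (Stapler): customer_id=5 -> matches Iris
  - order 6 (Lamp): customer_id=5 -> matches Iris
  - order 7 (Headphones): customer_id=NULL, no match -> kept with NULL
  - order 8 (Webcam): customer_id=3 -> matches Leo
  - order 9 (Monitor): customer_id=4 -> matches Xander
All 9 rows appear; 2 have NULL customer.

SQL:
SELECT a.product, b.name AS customer
FROM orders a
LEFT JOIN customers b ON a.customer_id = b.id

Result:
product    | customer
-----------+---------
Pen        | Hank    
Phone      | Iris    
Tablet     | Iris    
Printer    | NULL    
Stapler    | Iris    
Lamp       | Iris    
Headphones | NULL    
Webcam     | Leo     
Monitor    | Xander  


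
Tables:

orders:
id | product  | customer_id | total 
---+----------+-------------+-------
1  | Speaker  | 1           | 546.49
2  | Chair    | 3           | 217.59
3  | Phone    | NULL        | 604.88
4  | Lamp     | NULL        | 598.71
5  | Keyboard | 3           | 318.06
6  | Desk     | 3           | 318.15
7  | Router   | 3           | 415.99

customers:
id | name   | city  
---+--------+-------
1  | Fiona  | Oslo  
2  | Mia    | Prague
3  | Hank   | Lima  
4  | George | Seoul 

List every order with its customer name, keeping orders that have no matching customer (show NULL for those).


LEFT JOIN keeps every row from orders (the left table); where customer_id has no match in customers, the customer columns become NULL. Walk through each order:
  - order 1 (Speaker): customer_id=1 -> matches Fiona
  - order 2 (Chair): customer_id=3 -> matches Hank
  - order 3 (Phone): customer_id=NULL, no match -> kept with NULL
  - order 4 (Lamp): customer_id=NULL, no match -> kept with NULL
  - order 5 (Keyboard): customer_id=3 -> matches Hank
  - order 6 (Desk): customer_id=3 -> matches Hank
  - order 7 (Router): customer_id=3 -> matches Hank
All 7 rows appear; 2 have NULL customer.

SQL:
SELECT a.product, b.name AS customer
FROM orders a
LEFT JOIN customers b ON a.customer_id = b.id

Result:
product  | customer
---------+---------
Speaker  | Fiona   
Chair    | Hank    
Phone    | NULL    
Lamp     | NULL    
Keyboard | Hank    
Desk     | Hank    
Router   | Hank    


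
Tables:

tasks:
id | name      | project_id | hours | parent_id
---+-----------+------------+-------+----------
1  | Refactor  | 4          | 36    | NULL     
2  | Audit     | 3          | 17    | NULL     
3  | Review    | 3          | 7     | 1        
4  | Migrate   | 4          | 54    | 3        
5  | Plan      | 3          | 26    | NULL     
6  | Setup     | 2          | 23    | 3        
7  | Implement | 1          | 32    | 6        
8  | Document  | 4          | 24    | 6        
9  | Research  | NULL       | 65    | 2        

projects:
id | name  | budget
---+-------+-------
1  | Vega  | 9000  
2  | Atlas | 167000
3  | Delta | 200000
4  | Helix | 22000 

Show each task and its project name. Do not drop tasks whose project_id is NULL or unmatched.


LEFT JOIN keeps every row from tasks (the left table); where project_id has no match in projects, the project columns become NULL. Walk through each task:
  - task 1 (Refactor): project_id=4 -> matches Helix
  - task 2 (Audit): project_id=3 -> matches Delta
  - task 3 (Review): project_id=3 -> matches Delta
  - task 4 (Migrate): project_id=4 -> matches Helix
  - task 5 (Plan): project_id=3 -> matches Delta
  - task 6 (Setup): project_id=2 -> matches Atlas
  - task 7 (Implement): project_id=1 -> matches Vega
  - task 8 (Document): project_id=4 -> matches Helix
  - task 9 (Research): project_id=NULL, no match -> kept with NULL
All 9 rows appear; 1 has NULL project.

SQL:
SELECT a.name, b.name AS project
FROM tasks a
LEFT JOIN projects b ON a.project_id = b.id

Result:
name      | project
----------+--------
Refactor  | Helix  
Audit     | Delta  
Review    | Delta  
Migrate   | Helix  
Plan      | Delta  
Setup     | Atlas  
Implement | Vega   
Document  | Helix  
Research  | NULL   


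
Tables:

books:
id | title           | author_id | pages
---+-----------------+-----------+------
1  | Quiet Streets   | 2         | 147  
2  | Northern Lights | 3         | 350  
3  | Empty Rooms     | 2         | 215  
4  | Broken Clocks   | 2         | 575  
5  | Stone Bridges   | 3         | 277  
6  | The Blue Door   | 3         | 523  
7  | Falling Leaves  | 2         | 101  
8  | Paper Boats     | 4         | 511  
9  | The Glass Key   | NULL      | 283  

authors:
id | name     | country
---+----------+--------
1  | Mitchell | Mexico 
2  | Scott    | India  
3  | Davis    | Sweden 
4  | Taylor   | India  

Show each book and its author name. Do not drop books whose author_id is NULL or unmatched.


LEFT JOIN keeps every row from books (the left table); where author_id has no match in authors, the author columns become NULL. Walk through each book:
  - book 1 (Quiet Streets): author_id=2 -> matches Scott
  - book 2 (Northern Lights): author_id=3 -> matches Davis
  - book 3 (Empty Rooms): author_id=2 -> matches Scott
  - book 4 (Broken Clocks): author_id=2 -> matches Scott
  - book 5 (Stone Bridges): author_id=3 -> matches Davis
  - book 6 (The Blue Door): author_id=3 -> matches Davis
  - book 7 (Falling Leaves): author_id=2 -> matches Scott
  - book 8 (Paper Boats): author_id=4 -> matches Taylor
  - book 9 (The Glass Key): author_id=NULL, no match -> kept with NULL
All 9 rows appear; 1 has NULL author.

SQL:
SELECT a.title, b.name AS author
FROM books a
LEFT JOIN authors b ON a.author_id = b.id

Result:
title           | author
----------------+-------
Quiet Streets   | Scott 
Northern Lights | Davis 
Empty Rooms     | Scott 
Broken Clocks   | Scott 
Stone Bridges   | Davis 
The Blue Door   | Davis 
Falling Leaves  | Scott 
Paper Boats     | Taylor
The Glass Key   | NULL  


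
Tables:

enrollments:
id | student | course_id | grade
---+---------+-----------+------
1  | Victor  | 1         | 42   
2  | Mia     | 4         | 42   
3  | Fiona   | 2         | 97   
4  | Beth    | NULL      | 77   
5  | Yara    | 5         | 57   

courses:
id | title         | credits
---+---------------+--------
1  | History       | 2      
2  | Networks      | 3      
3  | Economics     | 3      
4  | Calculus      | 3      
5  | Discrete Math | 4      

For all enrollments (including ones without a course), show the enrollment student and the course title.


LEFT JOIN keeps every row from enrollments (the left table); where course_id has no match in courses, the course columns become NULL. Walk through each enrollment:
  - enrollment 1 (Victor): course_id=1 -> matches History
  - enrollment 2 (Mia): course_id=4 -> matches Calculus
  - enrollment 3 (Fiona): course_id=2 -> matches Networks
  - enrollment 4 (Beth): course_id=NULL, no match -> kept with NULL
  - enrollment 5 (Yara): course_id=5 -> matches Discrete Math
All 5 rows appear; 1 has NULL course.

SQL:
SELECT a.student, b.title AS course
FROM enrollments a
LEFT JOIN courses b ON a.course_id = b.id

Result:
student | course       
--------+--------------
Victor  | History      
Mia     | Calculus     
Fiona   | Networks     
Beth    | NULL         
Yara    | Discrete Math


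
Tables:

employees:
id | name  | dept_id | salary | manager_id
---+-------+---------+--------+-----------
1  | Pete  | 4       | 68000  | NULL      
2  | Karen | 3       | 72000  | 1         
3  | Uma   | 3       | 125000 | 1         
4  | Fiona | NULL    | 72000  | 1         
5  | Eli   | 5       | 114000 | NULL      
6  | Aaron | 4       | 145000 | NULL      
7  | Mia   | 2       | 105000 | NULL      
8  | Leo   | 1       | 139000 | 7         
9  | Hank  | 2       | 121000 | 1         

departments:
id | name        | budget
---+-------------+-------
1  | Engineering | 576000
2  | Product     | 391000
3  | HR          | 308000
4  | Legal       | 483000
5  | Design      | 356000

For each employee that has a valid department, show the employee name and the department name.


INNER JOIN keeps only employees rows whose dept_id matches an id in departments. Walk through each employee:
  - employee 1 (Pete): dept_id=4 -> matches Legal
  - employee 2 (Karen): dept_id=3 -> matches HR
  - employee 3 (Uma): dept_id=3 -> matches HR
  - employee 4 (Fiona): dept_id=NULL, no match -> dropped
  - employee 5 (Eli): dept_id=5 -> matches Design
  - employee 6 (Aaron): dept_id=4 -> matches Legal
  - employee 7 (Mia): dept_id=2 -> matches Product
  - employee 8 (Leo): dept_id=1 -> matches Engineering
  - employee 9 (Hank): dept_id=2 -> matches Product
So 1 of 9 rows is dropped.

SQL:
SELECT a.name, b.name AS department
FROM employees a
INNER JOIN departments b ON a.dept_id = b.id

Result:
name  | department 
------+------------
Pete  | Legal      
Karen | HR         
Uma   | HR         
Eli   | Design     
Aaron | Legal      
Mia   | Product    
Leo   | Engineering
Hank  | Product    


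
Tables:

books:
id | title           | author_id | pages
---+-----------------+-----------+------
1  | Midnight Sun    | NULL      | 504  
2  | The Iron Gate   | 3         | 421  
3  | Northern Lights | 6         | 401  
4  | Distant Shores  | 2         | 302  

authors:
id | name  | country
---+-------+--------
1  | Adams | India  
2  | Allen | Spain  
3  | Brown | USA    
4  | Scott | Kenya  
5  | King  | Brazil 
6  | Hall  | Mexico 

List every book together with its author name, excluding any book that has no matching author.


INNER JOIN keeps only books rows whose author_id matches an id in authors. Walk through each book:
  - book 1 (Midnight Sun): author_id=NULL, no match -> dropped
  - book 2 (The Iron Gate): author_id=3 -> matches Brown
  - book 3 (Northern Lights): author_id=6 -> matches Hall
  - book 4 (Distant Shores): author_id=2 -> matches Allen
So 1 of 4 rows is dropped.

SQL:
SELECT a.title, b.name AS author
FROM books a
INNER JOIN authors b ON a.author_id = b.id

Result:
title           | author
----------------+-------
The Iron Gate   | Brown 
Northern Lights | Hall  
Distant Shores  | Allen 


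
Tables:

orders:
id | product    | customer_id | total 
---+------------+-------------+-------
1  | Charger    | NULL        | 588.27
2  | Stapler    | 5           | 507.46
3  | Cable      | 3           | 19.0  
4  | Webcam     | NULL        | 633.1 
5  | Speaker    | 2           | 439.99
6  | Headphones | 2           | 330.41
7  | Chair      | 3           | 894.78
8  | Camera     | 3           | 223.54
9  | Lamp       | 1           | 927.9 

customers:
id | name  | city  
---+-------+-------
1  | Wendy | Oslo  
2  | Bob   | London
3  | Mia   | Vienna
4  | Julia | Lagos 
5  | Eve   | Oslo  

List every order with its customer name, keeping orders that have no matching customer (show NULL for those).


LEFT JOIN keeps every row from orders (the left table); where customer_id has no match in customers, the customer columns become NULL. Walk through each order:
  - order 1 (Charger): customer_id=NULL, no match -> kept with NULL
  - order 2 (Stapler): customer_id=5 -> matches Eve
  - order 3 (Cable): customer_id=3 -> matches Mia
  - order 4 (Webcam): customer_id=NULL, no match -> kept with NULL
  - order 5 (Speaker): customer_id=2 -> matches Bob
  - order 6 (Headphones): customer_id=2 -> matches Bob
  - order 7 (Chair): customer_id=3 -> matches Mia
  - order 8 (Camera): customer_id=3 -> matches Mia
  - order 9 (Lamp): customer_id=1 -> matches Wendy
All 9 rows appear; 2 have NULL customer.

SQL:
SELECT a.product, b.name AS customer
FROM orders a
LEFT JOIN customers b ON a.customer_id = b.id

Result:
product    | customer
-----------+---------
Charger    | NULL    
Stapler    | Eve     
Cable      | Mia     
Webcam     | NULL    
Speaker    | Bob     
Headphones | Bob     
Chair      | Mia     
Camera     | Mia     
Lamp       | Wendy   


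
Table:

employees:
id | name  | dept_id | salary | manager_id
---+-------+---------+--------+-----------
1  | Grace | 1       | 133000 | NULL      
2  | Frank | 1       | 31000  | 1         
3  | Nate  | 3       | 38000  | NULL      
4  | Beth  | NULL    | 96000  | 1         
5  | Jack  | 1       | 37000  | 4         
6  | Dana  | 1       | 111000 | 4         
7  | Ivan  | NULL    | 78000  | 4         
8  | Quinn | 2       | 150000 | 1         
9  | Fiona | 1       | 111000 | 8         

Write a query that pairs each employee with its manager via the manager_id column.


This is a self-join: employees is joined to a second copy of itself, matching each row's manager_id to another row's id. Use LEFT JOIN so rows with manager_id=NULL are kept.
  - employee 1 (Grace): manager_id=NULL -> NULL
  - employee 2 (Frank): manager_id=1 -> Grace
  - employee 3 (Nate): manager_id=NULL -> NULL
  - employee 4 (Beth): manager_id=1 -> Grace
  - employee 5 (Jack): manager_id=4 -> Beth
  - employee 6 (Dana): manager_id=4 -> Beth
  - employee 7 (Ivan): manager_id=4 -> Beth
  - employee 8 (Quinn): manager_id=1 -> Grace
  - employee 9 (Fiona): manager_id=8 -> Quinn

SQL:
SELECT a.name AS item, b.name AS manager
FROM employees a
LEFT JOIN employees b ON a.manager_id = b.id

Result:
item  | manager
------+--------
Grace | NULL   
Frank | Grace  
Nate  | NULL   
Beth  | Grace  
Jack  | Beth   
Dana  | Beth   
Ivan  | Beth   
Quinn | Grace  
Fiona | Quinn  


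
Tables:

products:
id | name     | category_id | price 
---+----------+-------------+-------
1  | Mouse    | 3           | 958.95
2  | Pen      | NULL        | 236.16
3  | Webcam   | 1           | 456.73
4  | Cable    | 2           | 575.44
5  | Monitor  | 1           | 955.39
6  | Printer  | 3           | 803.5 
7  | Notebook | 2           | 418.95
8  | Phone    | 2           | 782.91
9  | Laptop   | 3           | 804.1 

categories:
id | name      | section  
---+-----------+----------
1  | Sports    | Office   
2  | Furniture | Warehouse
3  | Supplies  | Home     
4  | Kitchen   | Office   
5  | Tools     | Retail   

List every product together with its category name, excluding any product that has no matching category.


INNER JOIN keeps only products rows whose category_id matches an id in categories. Walk through each product:
  - product 1 (Mouse): category_id=3 -> matches Supplies
  - product 2 (Pen): category_id=NULL, no match -> dropped
  - product 3 (Webcam): category_id=1 -> matches Sports
  - product 4 (Cable): category_id=2 -> matches Furniture
  - product 5 (Monitor): category_id=1 -> matches Sports
  - product 6 (Printer): category_id=3 -> matches Supplies
  - product 7 (Notebook): category_id=2 -> matches Furniture
  - product 8 (Phone): category_id=2 -> matches Furniture
  - product 9 (Laptop): category_id=3 -> matches Supplies
So 1 of 9 rows is dropped.

SQL:
SELECT a.name, b.name AS category
FROM products a
INNER JOIN categories b ON a.category_id = b.id

Result:
name     | category 
---------+----------
Mouse    | Supplies 
Webcam   | Sports   
Cable    | Furniture
Monitor  | Sports   
Printer  | Supplies 
Notebook | Furniture
Phone    | Furniture
Laptop   | Supplies 


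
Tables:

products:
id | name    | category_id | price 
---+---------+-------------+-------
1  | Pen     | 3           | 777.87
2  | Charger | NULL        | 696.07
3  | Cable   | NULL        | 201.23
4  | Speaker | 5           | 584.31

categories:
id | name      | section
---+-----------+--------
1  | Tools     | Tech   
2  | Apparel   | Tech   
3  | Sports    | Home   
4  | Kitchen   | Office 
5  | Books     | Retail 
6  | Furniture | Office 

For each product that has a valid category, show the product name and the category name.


INNER JOIN keeps only products rows whose category_id matches an id in categories. Walk through each product:
  - product 1 (Pen): category_id=3 -> matches Sports
  - product 2 (Charger): category_id=NULL, no match -> dropped
  - product 3 (Cable): category_id=NULL, no match -> dropped
  - product 4 (Speaker): category_id=5 -> matches Books
So 2 of 4 rows are dropped.

SQL:
SELECT a.name, b.name AS category
FROM products a
INNER JOIN categories b ON a.category_id = b.id

Result:
name    | category
--------+---------
Pen     | Sports  
Speaker | Books   


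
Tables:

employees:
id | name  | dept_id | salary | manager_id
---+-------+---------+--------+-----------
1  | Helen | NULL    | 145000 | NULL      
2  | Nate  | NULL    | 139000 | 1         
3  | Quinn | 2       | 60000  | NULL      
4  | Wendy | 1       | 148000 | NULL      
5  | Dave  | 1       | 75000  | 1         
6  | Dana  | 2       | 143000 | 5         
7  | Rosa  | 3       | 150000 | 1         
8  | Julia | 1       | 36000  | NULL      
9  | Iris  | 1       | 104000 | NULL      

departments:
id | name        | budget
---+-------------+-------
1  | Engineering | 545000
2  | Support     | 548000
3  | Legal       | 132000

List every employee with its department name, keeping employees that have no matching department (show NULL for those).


LEFT JOIN keeps every row from employees (the left table); where dept_id has no match in departments, the department columns become NULL. Walk through each employee:
  - employee 1 (Helen): dept_id=NULL, no match -> kept with NULL
  - employee 2 (Nate): dept_id=NULL, no match -> kept with NULL
  - employee 3 (Quinn): dept_id=2 -> matches Support
  - employee 4 (Wendy): dept_id=1 -> matches Engineering
  - employee 5 (Dave): dept_id=1 -> matches Engineering
  - employee 6 (Dana): dept_id=2 -> matches Support
  - employee 7 (Rosa): dept_id=3 -> matches Legal
  - employee 8 (Julia): dept_id=1 -> matches Engineering
  - employee 9 (Iris): dept_id=1 -> matches Engineering
All 9 rows appear; 2 have NULL department.

SQL:
SELECT a.name, b.name AS department
FROM employees a
LEFT JOIN departments b ON a.dept_id = b.id

Result:
name  | department 
------+------------
Helen | NULL       
Nate  | NULL       
Quinn | Support    
Wendy | Engineering
Dave  | Engineering
Dana  | Support    
Rosa  | Legal      
Julia | Engineering
Iris  | Engineering


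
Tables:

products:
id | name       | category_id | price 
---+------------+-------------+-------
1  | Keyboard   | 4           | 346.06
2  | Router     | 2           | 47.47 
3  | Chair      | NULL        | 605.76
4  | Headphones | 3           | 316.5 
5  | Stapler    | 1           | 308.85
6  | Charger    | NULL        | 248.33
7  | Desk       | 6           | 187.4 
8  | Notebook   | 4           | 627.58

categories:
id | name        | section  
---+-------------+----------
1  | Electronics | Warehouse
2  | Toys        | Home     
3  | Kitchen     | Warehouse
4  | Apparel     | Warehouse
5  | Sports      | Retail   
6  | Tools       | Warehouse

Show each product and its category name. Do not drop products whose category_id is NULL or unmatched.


LEFT JOIN keeps every row from products (the left table); where category_id has no match in categories, the category columns become NULL. Walk through each product:
  - product 1 (Keyboard): category_id=4 -> matches Apparel
  - product 2 (Router): category_id=2 -> matches Toys
  - product 3 (Chair): category_id=NULL, no match -> kept with NULL
  - product 4 (Headphones): category_id=3 -> matches Kitchen
  - product 5 (Stapler): category_id=1 -> matches Electronics
  - product 6 (Charger): category_id=NULL, no match -> kept with NULL
  - product 7 (Desk): category_id=6 -> matches Tools
  - product 8 (Notebook): category_id=4 -> matches Apparel
All 8 rows appear; 2 have NULL category.

SQL:
SELECT a.name, b.name AS category
FROM products a
LEFT JOIN categories b ON a.category_id = b.id

Result:
name       | category   
-----------+------------
Keyboard   | Apparel    
Router     | Toys       
Chair      | NULL       
Headphones | Kitchen    
Stapler    | Electronics
Charger    | NULL       
Desk       | Tools      
Notebook   | Apparel    


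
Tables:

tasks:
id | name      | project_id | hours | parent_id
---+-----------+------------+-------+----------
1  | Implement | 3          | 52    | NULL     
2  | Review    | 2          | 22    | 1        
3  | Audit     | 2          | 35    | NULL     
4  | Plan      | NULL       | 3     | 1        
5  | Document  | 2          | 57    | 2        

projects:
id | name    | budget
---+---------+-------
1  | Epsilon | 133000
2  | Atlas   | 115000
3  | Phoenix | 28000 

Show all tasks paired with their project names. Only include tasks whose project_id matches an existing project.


INNER JOIN keeps only tasks rows whose project_id matches an id in projects. Walk through each task:
  - task 1 (Implement): project_id=3 -> matches Phoenix
  - task 2 (Review): project_id=2 -> matches Atlas
  - task 3 (Audit): project_id=2 -> matches Atlas
  - task 4 (Plan): project_id=NULL, no match -> dropped
  - task 5 (Document): project_id=2 -> matches Atlas
So 1 of 5 rows is dropped.

SQL:
SELECT a.name, b.name AS project
FROM tasks a
INNER JOIN projects b ON a.project_id = b.id

Result:
name      | project
----------+--------
Implement | Phoenix
Review    | Atlas  
Audit     | Atlas  
Document  | Atlas  


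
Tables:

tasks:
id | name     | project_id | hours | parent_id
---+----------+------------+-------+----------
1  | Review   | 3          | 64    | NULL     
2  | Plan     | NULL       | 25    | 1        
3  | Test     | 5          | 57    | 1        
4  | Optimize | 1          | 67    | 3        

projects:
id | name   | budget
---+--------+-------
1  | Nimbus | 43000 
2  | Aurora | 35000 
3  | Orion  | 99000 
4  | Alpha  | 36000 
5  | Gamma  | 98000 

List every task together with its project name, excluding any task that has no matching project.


INNER JOIN keeps only tasks rows whose project_id matches an id in projects. Walk through each task:
  - task 1 (Review): project_id=3 -> matches Orion
  - task 2 (Plan): project_id=NULL, no match -> dropped
  - task 3 (Test): project_id=5 -> matches Gamma
  - task 4 (Optimize): project_id=1 -> matches Nimbus
So 1 of 4 rows is dropped.

SQL:
SELECT a.name, b.name AS project
FROM tasks a
INNER JOIN projects b ON a.project_id = b.id

Result:
name     | project
---------+--------
Review   | Orion  
Test     | Gamma  
Optimize | Nimbus 


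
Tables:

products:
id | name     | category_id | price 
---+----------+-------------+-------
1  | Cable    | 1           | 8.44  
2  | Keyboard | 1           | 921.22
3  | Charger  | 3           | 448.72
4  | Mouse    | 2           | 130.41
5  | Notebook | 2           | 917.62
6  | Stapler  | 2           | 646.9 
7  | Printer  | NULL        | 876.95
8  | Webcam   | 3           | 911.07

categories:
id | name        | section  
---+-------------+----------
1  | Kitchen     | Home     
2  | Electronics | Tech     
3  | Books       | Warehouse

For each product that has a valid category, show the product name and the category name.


INNER JOIN keeps only products rows whose category_id matches an id in categories. Walk through each product:
  - product 1 (Cable): category_id=1 -> matches Kitchen
  - product 2 (Keyboard): category_id=1 -> matches Kitchen
  - product 3 (Charger): category_id=3 -> matches Books
  - product 4 (Mouse): category_id=2 -> matches Electronics
  - product 5 (Notebook): category_id=2 -> matches Electronics
  - product 6 (Stapler): category_id=2 -> matches Electronics
  - product 7 (Printer): category_id=NULL, no match -> dropped
  - product 8 (Webcam): category_id=3 -> matches Books
So 1 of 8 rows is dropped.

SQL:
SELECT a.name, b.name AS category
FROM products a
INNER JOIN categories b ON a.category_id = b.id

Result:
name     | category   
---------+------------
Cable    | Kitchen    
Keyboard | Kitchen    
Charger  | Books      
Mouse    | Electronics
Notebook | Electronics
Stapler  | Electronics
Webcam   | Books      
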